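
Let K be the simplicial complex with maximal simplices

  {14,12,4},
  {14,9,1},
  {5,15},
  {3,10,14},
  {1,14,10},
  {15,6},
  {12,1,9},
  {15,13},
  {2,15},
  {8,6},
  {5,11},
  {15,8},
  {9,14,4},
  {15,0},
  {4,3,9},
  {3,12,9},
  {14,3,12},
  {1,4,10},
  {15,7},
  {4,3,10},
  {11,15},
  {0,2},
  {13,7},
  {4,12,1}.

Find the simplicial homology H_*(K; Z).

H_0 ≅ Z^2,  H_1 ≅ Z^4 ⊕ Z/2,  H_2 = 0.

Take the total order 0 < 1 < 2 < 3 < 4 < 5 < 6 < 7 < 8 < 9 < 10 < 11 < 12 < 13 < 14 < 15 on the vertex set. Then K (dimension 2) consists of the simplices:

  0-simplices (16): [0], [1], [2], [3], [4], [5], [6], [7], [8], [9], [10], [11], [12], [13], [14], [15]
  1-simplices (30): (30 of them)
  2-simplices (12): [1,4,10], [1,4,12], [1,9,12], [1,9,14], [1,10,14], [3,4,9], [3,4,10], [3,9,12], [3,10,14], [3,12,14], [4,9,14], [4,12,14]

so the chain groups are C_0 ≅ Z^16, C_1 ≅ Z^30, C_2 ≅ Z^12.

Boundary ∂_1: C_1 → C_0 sends each edge [p,q] (with p < q) to q − p. For instance
  ∂[10,14] = [14] − [10].
The 16×30 boundary matrix has rank 14 and Smith normal form diag(1,1,1,1,1,1,1,1,1,1,1,1,1,1).

The boundary map ∂_2: C_2 → C_1 sends each 2-simplex [p,q,r] to [q,r] − [p,r] + [p,q]. For instance
  ∂[4,12,14] = [12,14] − [4,14] + [4,12],
  ∂[1,9,14] = [9,14] − [1,14] + [1,9].
This gives a 30×12 integer matrix of rank 12; reducing to Smith normal form yields diagonal entries (1,1,1,1,1,1,1,1,1,1,1,2).

Now H_k = ker ∂_k / im ∂_{k+1}, so:

  H_0: rank C_0 − rank ∂_1 = 16 − 14 = 2, and the invariant factors of ∂_1 are all 1, so H_0 ≅ Z^2.
  H_1: rank ker ∂_1 − rank ∂_2 = (30 − 14) − 12 = 4, and ∂_2 has invariant factor 2 > 1, so H_1 ≅ Z^4 ⊕ Z/2.
  H_2: rank ker ∂_2 − rank ∂_3 = (12 − 12) − 0 = 0, and there is no ∂_3, so H_2 ≅ 0.

As a check, the Euler characteristic is 16 − 30 + 12 = -2, which agrees with 2 − 4 + 0 = -2.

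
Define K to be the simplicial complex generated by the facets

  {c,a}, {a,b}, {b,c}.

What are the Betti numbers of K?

We work with the vertex ordering a < b < c. The simplices of K, each written with vertices in increasing order, are:

  0-simplices (3): a, b, c
  1-simplices (3): ab, ac, bc

so the chain groups are C_0 ≅ Z^3, C_1 ≅ Z^3.

Boundary ∂_1: C_1 → C_0 maps an edge to its endpoints' difference, ∂[p,q] = q − p. For instance
  ∂ac = c − a.
As a 3×3 matrix over Z this has rank 2, with invariant factors (1,1).

Reading off H_k = ker ∂_k / im ∂_{k+1}:

  H_0: rank C_0 − rank ∂_1 = 3 − 2 = 1, and the invariant factors of ∂_1 are all 1, so H_0 ≅ Z.
  H_1: rank ker ∂_1 − rank ∂_2 = (3 − 2) − 0 = 1, and there is no ∂_2, so H_1 ≅ Z.

(K is a triangulation of the circle S^1.)

Hence the Betti numbers are b_0 = 1, b_1 = 1.

b_0 = 1, b_1 = 1.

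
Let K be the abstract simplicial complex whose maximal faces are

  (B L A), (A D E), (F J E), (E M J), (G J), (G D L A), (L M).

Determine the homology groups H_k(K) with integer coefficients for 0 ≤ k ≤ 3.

We work with the vertex ordering A < B < D < E < F < G < J < L < M. The simplices of K, each written with vertices in increasing order, are:

  0-simplices (9): A, B, D, E, F, G, J, L, M
  1-simplices (17): AB, AD, AE, AG, AL, BL, DE, DG, DL, EF, EJ, EM, FJ, GJ, GL, JM, LM
  2-simplices (8): ABL, ADE, ADG, ADL, AGL, DGL, EFJ, EJM
  3-simplices (1): ADGL

Hence C_0 ≅ Z^9, C_1 ≅ Z^17, C_2 ≅ Z^8, C_3 ≅ Z^1.

The boundary map ∂_1: C_1 → C_0 maps an edge to its endpoints' difference, ∂[p,q] = q − p.
This gives a 9×17 integer matrix of rank 8; reducing to Smith normal form yields diagonal entries (1,1,1,1,1,1,1,1).

Boundary ∂_2: C_2 → C_1 sends each 2-simplex [p,q,r] to [q,r] − [p,r] + [p,q]. For instance
  ∂ADL = DL − AL + AD,
  ∂DGL = GL − DL + DG.
The resulting 17×8 matrix has rank 7, and its Smith normal form has invariant factors (1,1,1,1,1,1,1).

∂_3: C_3 → C_2 sends each 3-simplex σ to the alternating sum Σ_i (−1)^i (σ with its i-th vertex removed). For instance
  ∂ADGL = DGL − AGL + ADL − ADG.
The resulting 8×1 matrix has rank 1, and its Smith normal form has invariant factors (1).

From H_k ≅ ker(∂_k) / im(∂_{k+1}) we obtain:

  H_0: rank C_0 − rank ∂_1 = 9 − 8 = 1, and the invariant factors of ∂_1 are all 1, so H_0 ≅ Z.
  H_1: rank ker ∂_1 − rank ∂_2 = (17 − 8) − 7 = 2, and the invariant factors of ∂_2 are all 1, so H_1 ≅ Z^2.
  H_2: rank ker ∂_2 − rank ∂_3 = (8 − 7) − 1 = 0, and the invariant factors of ∂_3 are all 1, so H_2 ≅ 0.
  H_3: rank ker ∂_3 − rank ∂_4 = (1 − 1) − 0 = 0, and there is no ∂_4, so H_3 ≅ 0.

As a check, the Euler characteristic is 9 − 17 + 8 − 1 = -1, which agrees with 1 − 2 + 0 − 0 = -1.

H_0 = Z,  H_1 = Z^2,  H_2 = 0,  H_3 = 0.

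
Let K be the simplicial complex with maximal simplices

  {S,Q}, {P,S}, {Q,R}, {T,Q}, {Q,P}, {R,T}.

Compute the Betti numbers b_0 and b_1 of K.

K has 5 vertices, 6 edges.
rank ∂_0 = 0, rank ∂_1 = 4 ⇒ b_0 = 5 − 0 − 4 = 1; all invariant factors of ∂_1 are 1 so no torsion. So H_0 ≅ Z.
rank ∂_1 = 4, rank ∂_2 = 0 ⇒ b_1 = 6 − 4 − 0 = 2. So H_1 ≅ Z^2.

b_0 = 1, b_1 = 2.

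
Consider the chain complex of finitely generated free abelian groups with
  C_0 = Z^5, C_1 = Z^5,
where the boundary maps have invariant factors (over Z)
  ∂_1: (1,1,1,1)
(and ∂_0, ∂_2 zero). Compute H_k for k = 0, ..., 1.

H_0: b_0 = 5 − 0 − 4 = 1; torsion from ∂_1 factors > 1: none. So H_0 = Z.
H_1: b_1 = 5 − 4 − 0 = 1; torsion from ∂_2 factors > 1: none. So H_1 = Z.

H_0 = Z,  H_1 = Z.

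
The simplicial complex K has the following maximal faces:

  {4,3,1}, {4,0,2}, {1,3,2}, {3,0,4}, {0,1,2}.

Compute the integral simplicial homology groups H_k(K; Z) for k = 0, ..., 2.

H_0 ≅ Z,  H_1 ≅ Z,  H_2 = 0.

Take the total order 0 < 1 < 2 < 3 < 4 on the vertex set. Then K (dimension 2) consists of the simplices:

  0-simplices (5): [0], [1], [2], [3], [4]
  1-simplices (10): [0,1], [0,2], [0,3], [0,4], [1,2], [1,3], [1,4], [2,3], [2,4], [3,4]
  2-simplices (5): [0,1,2], [0,2,4], [0,3,4], [1,2,3], [1,3,4]

giving chain groups C_0 ≅ Z^5, C_1 ≅ Z^10, C_2 ≅ Z^5.

The boundary map ∂_1: C_1 → C_0 sends each edge [p,q] (with p < q) to q − p.
The resulting 5×10 matrix has rank 4, and its Smith normal form has invariant factors (1,1,1,1).

The boundary map ∂_2: C_2 → C_1 acts by ∂[p,q,r] = [q,r] − [p,r] + [p,q]. For instance
  ∂[0,3,4] = [3,4] − [0,4] + [0,3],
  ∂[1,3,4] = [3,4] − [1,4] + [1,3].
This gives a 10×5 integer matrix of rank 5; reducing to Smith normal form yields diagonal entries (1,1,1,1,1).

From H_k ≅ ker(∂_k) / im(∂_{k+1}) we obtain:

  H_0: rank C_0 − rank ∂_1 = 5 − 4 = 1, and the invariant factors of ∂_1 are all 1, so H_0 ≅ Z.
  H_1: rank ker ∂_1 − rank ∂_2 = (10 − 4) − 5 = 1, and the invariant factors of ∂_2 are all 1, so H_1 ≅ Z.
  H_2: rank ker ∂_2 − rank ∂_3 = (5 − 5) − 0 = 0, and there is no ∂_3, so H_2 ≅ 0.

As a check, the Euler characteristic is 5 − 10 + 5 = 0, which agrees with 1 − 1 + 0 = 0.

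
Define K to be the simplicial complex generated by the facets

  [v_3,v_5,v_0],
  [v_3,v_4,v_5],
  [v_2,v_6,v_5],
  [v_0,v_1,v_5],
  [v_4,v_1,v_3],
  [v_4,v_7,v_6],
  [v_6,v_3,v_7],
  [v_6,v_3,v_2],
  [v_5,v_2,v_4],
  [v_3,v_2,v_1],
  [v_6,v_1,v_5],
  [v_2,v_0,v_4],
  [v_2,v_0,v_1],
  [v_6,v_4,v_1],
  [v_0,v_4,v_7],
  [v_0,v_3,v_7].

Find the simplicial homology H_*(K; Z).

H_0 ≅ Z,  H_1 ≅ Z^2,  H_2 ≅ Z.

Order the vertices as v_0 < v_1 < v_2 < v_3 < v_4 < v_5 < v_6 < v_7. Listing each simplex with vertices in this order, K has dimension 2 with simplices:

  0-simplices (8): [v_0], [v_1], [v_2], [v_3], [v_4], [v_5], [v_6], [v_7]
  1-simplices (24): (24 of them)
  2-simplices (16): (16 of them)

so the chain groups are C_0 ≅ Z^8, C_1 ≅ Z^24, C_2 ≅ Z^16.

∂_1: C_1 → C_0 sends each edge [p,q] (with p < q) to q − p.
The 8×24 boundary matrix has rank 7 and Smith normal form diag(1,1,1,1,1,1,1).

Boundary ∂_2: C_2 → C_1 sends each 2-simplex [p,q,r] to [q,r] − [p,r] + [p,q]. For instance
  ∂[v_0,v_1,v_5] = [v_1,v_5] − [v_0,v_5] + [v_0,v_1],
  ∂[v_2,v_5,v_6] = [v_5,v_6] − [v_2,v_6] + [v_2,v_5].
The resulting 24×16 matrix has rank 15, and its Smith normal form has invariant factors (1,1,1,1,1,1,1,1,1,1,1,1,1,1,1).

Reading off H_k = ker ∂_k / im ∂_{k+1}:

  H_0: rank C_0 − rank ∂_1 = 8 − 7 = 1, and the invariant factors of ∂_1 are all 1, so H_0 ≅ Z.
  H_1: rank ker ∂_1 − rank ∂_2 = (24 − 7) − 15 = 2, and the invariant factors of ∂_2 are all 1, so H_1 ≅ Z^2.
  H_2: rank ker ∂_2 − rank ∂_3 = (16 − 15) − 0 = 1, and there is no ∂_3, so H_2 ≅ Z.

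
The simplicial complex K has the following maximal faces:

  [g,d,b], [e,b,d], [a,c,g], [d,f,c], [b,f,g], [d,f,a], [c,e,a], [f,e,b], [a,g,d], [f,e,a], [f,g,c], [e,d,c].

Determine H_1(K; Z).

We work with the vertex ordering a < b < c < d < e < f < g. The simplices of K, each written with vertices in increasing order, are:

  0-simplices (7): a, b, c, d, e, f, g
  1-simplices (18): ac, ad, ae, af, ag, bd, be, bf, bg, cd, ce, cf, cg, de, df, dg, ef, fg
  2-simplices (12): ace, acg, adf, adg, aef, bde, bdg, bef, bfg, cde, cdf, cfg

Hence C_0 ≅ Z^7, C_1 ≅ Z^18, C_2 ≅ Z^12.

Boundary ∂_1: C_1 → C_0 sends each edge [p,q] (with p < q) to q − p.
The resulting 7×18 matrix has rank 6, and its Smith normal form has invariant factors (1,1,1,1,1,1).

The boundary map ∂_2: C_2 → C_1 acts by ∂[p,q,r] = [q,r] − [p,r] + [p,q]. For instance
  ∂aef = ef − af + ae,
  ∂bde = de − be + bd.
As a 18×12 matrix over Z this has rank 12, with invariant factors (1,1,1,1,1,1,1,1,1,1,1,2).

Computing H_k = (kernel of ∂_k) / (image of ∂_{k+1}):

  H_1: rank ker ∂_1 − rank ∂_2 = (18 − 6) − 12 = 0, and ∂_2 has invariant factor 2 > 1, so H_1 = Z_2.

(K is a triangulation of the real projective plane RP^2.)

H_1 ≅ Z_2.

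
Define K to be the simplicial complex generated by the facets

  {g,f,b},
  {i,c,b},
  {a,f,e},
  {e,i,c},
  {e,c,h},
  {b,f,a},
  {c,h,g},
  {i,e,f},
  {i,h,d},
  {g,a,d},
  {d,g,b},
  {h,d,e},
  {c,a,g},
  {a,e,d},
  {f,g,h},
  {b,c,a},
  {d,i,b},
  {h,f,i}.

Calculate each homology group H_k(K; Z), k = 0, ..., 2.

Take the total order a < b < c < d < e < f < g < h < i on the vertex set. Then K (dimension 2) consists of the simplices:

  0-simplices (9): a, b, c, d, e, f, g, h, i
  1-simplices (27): ab, ac, ad, ae, af, ag, bc, bd, bf, bg, bi, ce, cg, ch, ci, de, dg, dh, di, ef, eh, ei, fg, fh, fi, gh, hi
  2-simplices (18): abc, abf, acg, ade, adg, aef, bci, bdg, bdi, bfg, ceh, cei, cgh, deh, dhi, efi, fgh, fhi

Hence C_0 ≅ Z^9, C_1 ≅ Z^27, C_2 ≅ Z^18.

∂_1: C_1 → C_0 is given by ∂[p,q] = [q] − [p]. For instance
  ∂bi = i − b.
As a 9×27 matrix over Z this has rank 8, with invariant factors (1,1,1,1,1,1,1,1).

Boundary ∂_2: C_2 → C_1 acts by ∂[p,q,r] = [q,r] − [p,r] + [p,q]. For instance
  ∂bdi = di − bi + bd,
  ∂acg = cg − ag + ac.
As a 27×18 matrix over Z this has rank 18, with invariant factors (1,1,1,1,1,1,1,1,1,1,1,1,1,1,1,1,1,2).

From H_k ≅ ker(∂_k) / im(∂_{k+1}) we obtain:

  H_0: rank C_0 − rank ∂_1 = 9 − 8 = 1, and the invariant factors of ∂_1 are all 1, so H_0 = Z.
  H_1: rank ker ∂_1 − rank ∂_2 = (27 − 8) − 18 = 1, and ∂_2 has invariant factor 2 > 1, so H_1 = Z ⊕ Z/2Z.
  H_2: rank ker ∂_2 − rank ∂_3 = (18 − 18) − 0 = 0, and there is no ∂_3, so H_2 = 0.

As a check, the Euler characteristic is 9 − 27 + 18 = 0, which agrees with 1 − 1 + 0 = 0.
(K is a triangulation of the Klein bottle.)

H_0 ≅ Z,  H_1 ≅ Z ⊕ Z/2Z,  H_2 = 0.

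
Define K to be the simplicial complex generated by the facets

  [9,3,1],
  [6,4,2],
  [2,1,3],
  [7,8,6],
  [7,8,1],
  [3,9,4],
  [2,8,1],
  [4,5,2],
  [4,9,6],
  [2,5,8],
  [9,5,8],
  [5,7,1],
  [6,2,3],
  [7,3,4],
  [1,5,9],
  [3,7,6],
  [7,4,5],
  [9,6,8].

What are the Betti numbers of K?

K has 9 vertices, 27 edges, 18 triangles.
rank ∂_0 = 0, rank ∂_1 = 8 ⇒ b_0 = 9 − 0 − 8 = 1; all invariant factors of ∂_1 are 1 so no torsion. So H_0 ≅ Z.
rank ∂_1 = 8, rank ∂_2 = 18 ⇒ b_1 = 27 − 8 − 18 = 1; ∂_2 has invariant factor(s) [2] giving torsion. So H_1 ≅ Z ⊕ Z/2Z.
rank ∂_2 = 18, rank ∂_3 = 0 ⇒ b_2 = 18 − 18 − 0 = 0. So H_2 ≅ 0.

b_0 = 1, b_1 = 1, b_2 = 0.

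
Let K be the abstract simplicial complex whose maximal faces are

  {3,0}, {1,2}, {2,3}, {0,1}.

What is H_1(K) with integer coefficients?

H_1 = Z.

Fix the vertex order 0 < 1 < 2 < 3 and write every simplex with vertices in increasing order. Then dim K = 1 and the simplices of K are:

  0-simplices (4): [0], [1], [2], [3]
  1-simplices (4): [0,1], [0,3], [1,2], [2,3]

giving chain groups C_0 ≅ Z^4, C_1 ≅ Z^4.

The boundary map ∂_1: C_1 → C_0 maps an edge to its endpoints' difference, ∂[p,q] = q − p. For instance
  ∂[0,3] = [3] − [0].
The 4×4 boundary matrix has rank 3 and Smith normal form diag(1,1,1).

From H_k ≅ ker(∂_k) / im(∂_{k+1}) we obtain:

  H_1: rank ker ∂_1 − rank ∂_2 = (4 − 3) − 0 = 1, and there is no ∂_2, so H_1 ≅ Z.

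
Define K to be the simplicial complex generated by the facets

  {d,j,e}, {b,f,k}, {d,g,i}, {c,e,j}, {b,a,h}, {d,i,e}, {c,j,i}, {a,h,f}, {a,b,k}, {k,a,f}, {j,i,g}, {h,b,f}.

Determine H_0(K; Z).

H_0 = Z^2.

Take the total order a < b < c < d < e < f < g < h < i < j < k on the vertex set. Then K (dimension 2) consists of the simplices:

  0-simplices (11): a, b, c, d, e, f, g, h, i, j, k
  1-simplices (21): ab, af, ah, ak, bf, bh, bk, ce, ci, cj, de, dg, di, dj, ei, ej, fh, fk, gi, gj, ij
  2-simplices (12): abh, abk, afh, afk, bfh, bfk, cej, cij, dei, dej, dgi, gij

giving chain groups C_0 ≅ Z^11, C_1 ≅ Z^21, C_2 ≅ Z^12.

∂_1: C_1 → C_0 maps an edge to its endpoints' difference, ∂[p,q] = q − p. For instance
  ∂de = e − d.
This gives a 11×21 integer matrix of rank 9; reducing to Smith normal form yields diagonal entries (1,1,1,1,1,1,1,1,1).

The boundary map ∂_2: C_2 → C_1 maps a triangle to the signed sum of its edges. For instance
  ∂dei = ei − di + de,
  ∂dej = ej − dj + de.
The 21×12 boundary matrix has rank 11 and Smith normal form diag(1,1,1,1,1,1,1,1,1,1,1).

Now H_k = ker ∂_k / im ∂_{k+1}, so:

  H_0: rank C_0 − rank ∂_1 = 11 − 9 = 2, and the invariant factors of ∂_1 are all 1, so H_0 = Z^2.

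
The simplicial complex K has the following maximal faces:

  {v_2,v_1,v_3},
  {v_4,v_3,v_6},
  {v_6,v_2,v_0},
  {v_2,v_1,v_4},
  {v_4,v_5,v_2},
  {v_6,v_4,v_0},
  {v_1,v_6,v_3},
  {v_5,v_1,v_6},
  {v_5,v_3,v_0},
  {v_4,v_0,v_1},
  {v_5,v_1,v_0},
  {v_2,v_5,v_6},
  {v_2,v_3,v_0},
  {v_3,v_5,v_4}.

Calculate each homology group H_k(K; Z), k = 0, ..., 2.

We work with the vertex ordering v_0 < v_1 < v_2 < v_3 < v_4 < v_5 < v_6. The simplices of K, each written with vertices in increasing order, are:

  0-simplices (7): [v_0], [v_1], [v_2], [v_3], [v_4], [v_5], [v_6]
  1-simplices (21): (21 of them)
  2-simplices (14): (14 of them)

so the chain groups are C_0 ≅ Z^7, C_1 ≅ Z^21, C_2 ≅ Z^14.

∂_1: C_1 → C_0 sends each edge [p,q] (with p < q) to q − p. For instance
  ∂[v_0,v_4] = [v_4] − [v_0].
The 7×21 boundary matrix has rank 6 and Smith normal form diag(1,1,1,1,1,1).

∂_2: C_2 → C_1 acts by ∂[p,q,r] = [q,r] − [p,r] + [p,q]. For instance
  ∂[v_3,v_4,v_6] = [v_4,v_6] − [v_3,v_6] + [v_3,v_4],
  ∂[v_0,v_1,v_5] = [v_1,v_5] − [v_0,v_5] + [v_0,v_1].
As a 21×14 matrix over Z this has rank 13, with invariant factors (1,1,1,1,1,1,1,1,1,1,1,1,1).

Reading off H_k = ker ∂_k / im ∂_{k+1}:

  H_0: rank C_0 − rank ∂_1 = 7 − 6 = 1, and the invariant factors of ∂_1 are all 1, so H_0 ≅ Z.
  H_1: rank ker ∂_1 − rank ∂_2 = (21 − 6) − 13 = 2, and the invariant factors of ∂_2 are all 1, so H_1 ≅ Z^2.
  H_2: rank ker ∂_2 − rank ∂_3 = (14 − 13) − 0 = 1, and there is no ∂_3, so H_2 ≅ Z.

H_0 ≅ Z,  H_1 ≅ Z^2,  H_2 ≅ Z.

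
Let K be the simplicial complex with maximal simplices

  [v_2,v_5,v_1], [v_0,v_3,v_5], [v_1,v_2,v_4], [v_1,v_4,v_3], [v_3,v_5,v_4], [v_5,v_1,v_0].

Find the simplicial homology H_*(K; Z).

H_0 ≅ Z,  H_1 ≅ Z,  H_2 = 0.

Fix the vertex order v_0 < v_1 < v_2 < v_3 < v_4 < v_5 and write every simplex with vertices in increasing order. Then dim K = 2 and the simplices of K are:

  0-simplices (6): [v_0], [v_1], [v_2], [v_3], [v_4], [v_5]
  1-simplices (12): [v_0,v_1], [v_0,v_3], [v_0,v_5], [v_1,v_2], [v_1,v_3], [v_1,v_4], [v_1,v_5], [v_2,v_4], [v_2,v_5], [v_3,v_4], [v_3,v_5], [v_4,v_5]
  2-simplices (6): [v_0,v_1,v_5], [v_0,v_3,v_5], [v_1,v_2,v_4], [v_1,v_2,v_5], [v_1,v_3,v_4], [v_3,v_4,v_5]

giving chain groups C_0 ≅ Z^6, C_1 ≅ Z^12, C_2 ≅ Z^6.

Boundary ∂_1: C_1 → C_0 is given by ∂[p,q] = [q] − [p]. For instance
  ∂[v_1,v_3] = [v_3] − [v_1].
As a 6×12 matrix over Z this has rank 5, with invariant factors (1,1,1,1,1).

Boundary ∂_2: C_2 → C_1 maps a triangle to the signed sum of its edges. For instance
  ∂[v_1,v_2,v_4] = [v_2,v_4] − [v_1,v_4] + [v_1,v_2],
  ∂[v_0,v_1,v_5] = [v_1,v_5] − [v_0,v_5] + [v_0,v_1].
This gives a 12×6 integer matrix of rank 6; reducing to Smith normal form yields diagonal entries (1,1,1,1,1,1).

From H_k ≅ ker(∂_k) / im(∂_{k+1}) we obtain:

  H_0: rank C_0 − rank ∂_1 = 6 − 5 = 1, and the invariant factors of ∂_1 are all 1, so H_0 ≅ Z.
  H_1: rank ker ∂_1 − rank ∂_2 = (12 − 5) − 6 = 1, and the invariant factors of ∂_2 are all 1, so H_1 ≅ Z.
  H_2: rank ker ∂_2 − rank ∂_3 = (6 − 6) − 0 = 0, and there is no ∂_3, so H_2 ≅ 0.

(K is a triangulation of the cylinder S^1 x I.)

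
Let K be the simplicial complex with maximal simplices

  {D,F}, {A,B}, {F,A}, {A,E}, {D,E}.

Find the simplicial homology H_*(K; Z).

We work with the vertex ordering A < B < D < E < F. The simplices of K, each written with vertices in increasing order, are:

  0-simplices (5): A, B, D, E, F
  1-simplices (5): AB, AE, AF, DE, DF

giving chain groups C_0 ≅ Z^5, C_1 ≅ Z^5.

∂_1: C_1 → C_0 is given by ∂[p,q] = [q] − [p]. For instance
  ∂AB = B − A.
The 5×5 boundary matrix has rank 4 and Smith normal form diag(1,1,1,1).

Reading off H_k = ker ∂_k / im ∂_{k+1}:

  H_0: rank C_0 − rank ∂_1 = 5 − 4 = 1, and the invariant factors of ∂_1 are all 1, so H_0 = Z.
  H_1: rank ker ∂_1 − rank ∂_2 = (5 − 4) − 0 = 1, and there is no ∂_2, so H_1 = Z.

As a check, the Euler characteristic is 5 − 5 = 0, which agrees with 1 − 1 = 0.

H_0 ≅ Z,  H_1 ≅ Z.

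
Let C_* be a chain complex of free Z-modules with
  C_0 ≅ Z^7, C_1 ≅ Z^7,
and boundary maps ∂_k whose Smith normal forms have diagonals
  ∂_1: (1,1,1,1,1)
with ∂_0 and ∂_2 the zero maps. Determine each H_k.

H_0: b_0 = 7 − 0 − 5 = 2; torsion from ∂_1 factors > 1: none. So H_0 ≅ Z^2.
H_1: b_1 = 7 − 5 − 0 = 2; torsion from ∂_2 factors > 1: none. So H_1 ≅ Z^2.

H_0 ≅ Z^2,  H_1 ≅ Z^2.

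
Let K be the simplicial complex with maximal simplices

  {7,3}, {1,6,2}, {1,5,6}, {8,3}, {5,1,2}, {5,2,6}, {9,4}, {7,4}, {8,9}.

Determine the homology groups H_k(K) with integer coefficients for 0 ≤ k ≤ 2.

Fix the vertex order 1 < 2 < 3 < 4 < 5 < 6 < 7 < 8 < 9 and write every simplex with vertices in increasing order. Then dim K = 2 and the simplices of K are:

  0-simplices (9): [1], [2], [3], [4], [5], [6], [7], [8], [9]
  1-simplices (11): [1,2], [1,5], [1,6], [2,5], [2,6], [3,7], [3,8], [4,7], [4,9], [5,6], [8,9]
  2-simplices (4): [1,2,5], [1,2,6], [1,5,6], [2,5,6]

so the chain groups are C_0 ≅ Z^9, C_1 ≅ Z^11, C_2 ≅ Z^4.

Boundary ∂_1: C_1 → C_0 maps an edge to its endpoints' difference, ∂[p,q] = q − p.
The 9×11 boundary matrix has rank 7 and Smith normal form diag(1,1,1,1,1,1,1).

The boundary map ∂_2: C_2 → C_1 acts by ∂[p,q,r] = [q,r] − [p,r] + [p,q]. For instance
  ∂[1,2,6] = [2,6] − [1,6] + [1,2],
  ∂[2,5,6] = [5,6] − [2,6] + [2,5].
This gives a 11×4 integer matrix of rank 3; reducing to Smith normal form yields diagonal entries (1,1,1).

Computing H_k = (kernel of ∂_k) / (image of ∂_{k+1}):

  H_0: rank C_0 − rank ∂_1 = 9 − 7 = 2, and the invariant factors of ∂_1 are all 1, so H_0 = Z^2.
  H_1: rank ker ∂_1 − rank ∂_2 = (11 − 7) − 3 = 1, and the invariant factors of ∂_2 are all 1, so H_1 = Z.
  H_2: rank ker ∂_2 − rank ∂_3 = (4 − 3) − 0 = 1, and there is no ∂_3, so H_2 = Z.

H_0 ≅ Z^2,  H_1 ≅ Z,  H_2 ≅ Z.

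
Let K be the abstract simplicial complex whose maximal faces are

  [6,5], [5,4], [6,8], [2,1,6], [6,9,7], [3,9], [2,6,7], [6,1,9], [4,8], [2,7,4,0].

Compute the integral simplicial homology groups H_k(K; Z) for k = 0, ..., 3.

Fix the vertex order 0 < 1 < 2 < 3 < 4 < 5 < 6 < 7 < 8 < 9 and write every simplex with vertices in increasing order. Then dim K = 3 and the simplices of K are:

  0-simplices (10): [0], [1], [2], [3], [4], [5], [6], [7], [8], [9]
  1-simplices (18): [0,2], [0,4], [0,7], [1,2], [1,6], [1,9], [2,4], [2,6], [2,7], [3,9], [4,5], [4,7], [4,8], [5,6], [6,7], [6,8], [6,9], [7,9]
  2-simplices (8): [0,2,4], [0,2,7], [0,4,7], [1,2,6], [1,6,9], [2,4,7], [2,6,7], [6,7,9]
  3-simplices (1): [0,2,4,7]

so the chain groups are C_0 ≅ Z^10, C_1 ≅ Z^18, C_2 ≅ Z^8, C_3 ≅ Z^1.

Boundary ∂_1: C_1 → C_0 maps an edge to its endpoints' difference, ∂[p,q] = q − p. For instance
  ∂[0,2] = [2] − [0].
This gives a 10×18 integer matrix of rank 9; reducing to Smith normal form yields diagonal entries (1,1,1,1,1,1,1,1,1).

Boundary ∂_2: C_2 → C_1 acts by ∂[p,q,r] = [q,r] − [p,r] + [p,q]. For instance
  ∂[2,6,7] = [6,7] − [2,7] + [2,6],
  ∂[0,4,7] = [4,7] − [0,7] + [0,4].
The 18×8 boundary matrix has rank 7 and Smith normal form diag(1,1,1,1,1,1,1).

The boundary map ∂_3: C_3 → C_2 sends each 3-simplex σ to the alternating sum Σ_i (−1)^i (σ with its i-th vertex removed). For instance
  ∂[0,2,4,7] = [2,4,7] − [0,4,7] + [0,2,7] − [0,2,4].
The resulting 8×1 matrix has rank 1, and its Smith normal form has invariant factors (1).

Computing H_k = (kernel of ∂_k) / (image of ∂_{k+1}):

  H_0: rank C_0 − rank ∂_1 = 10 − 9 = 1, and the invariant factors of ∂_1 are all 1, so H_0 = Z.
  H_1: rank ker ∂_1 − rank ∂_2 = (18 − 9) − 7 = 2, and the invariant factors of ∂_2 are all 1, so H_1 = Z^2.
  H_2: rank ker ∂_2 − rank ∂_3 = (8 − 7) − 1 = 0, and the invariant factors of ∂_3 are all 1, so H_2 = 0.
  H_3: rank ker ∂_3 − rank ∂_4 = (1 − 1) − 0 = 0, and there is no ∂_4, so H_3 = 0.

H_0 ≅ Z,  H_1 ≅ Z^2,  H_2 = 0,  H_3 = 0.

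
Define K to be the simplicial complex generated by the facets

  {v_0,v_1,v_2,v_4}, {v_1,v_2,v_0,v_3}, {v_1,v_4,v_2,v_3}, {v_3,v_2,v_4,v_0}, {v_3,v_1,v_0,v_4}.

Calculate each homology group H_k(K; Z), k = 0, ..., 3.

H_0 ≅ Z,  H_1 = 0,  H_2 = 0,  H_3 ≅ Z.

K has 5 vertices, 10 edges, 10 triangles, 5 3-simplices.
rank ∂_0 = 0, rank ∂_1 = 4 ⇒ b_0 = 5 − 0 − 4 = 1; all invariant factors of ∂_1 are 1 so no torsion. So H_0 = Z.
rank ∂_1 = 4, rank ∂_2 = 6 ⇒ b_1 = 10 − 4 − 6 = 0; all invariant factors of ∂_2 are 1 so no torsion. So H_1 = 0.
rank ∂_2 = 6, rank ∂_3 = 4 ⇒ b_2 = 10 − 6 − 4 = 0; all invariant factors of ∂_3 are 1 so no torsion. So H_2 = 0.
rank ∂_3 = 4, rank ∂_4 = 0 ⇒ b_3 = 5 − 4 − 0 = 1. So H_3 = Z.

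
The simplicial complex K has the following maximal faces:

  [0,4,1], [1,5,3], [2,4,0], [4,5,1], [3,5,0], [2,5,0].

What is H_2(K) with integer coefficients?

We work with the vertex ordering 0 < 1 < 2 < 3 < 4 < 5. The simplices of K, each written with vertices in increasing order, are:

  0-simplices (6): [0], [1], [2], [3], [4], [5]
  1-simplices (12): [0,1], [0,2], [0,3], [0,4], [0,5], [1,3], [1,4], [1,5], [2,4], [2,5], [3,5], [4,5]
  2-simplices (6): [0,1,4], [0,2,4], [0,2,5], [0,3,5], [1,3,5], [1,4,5]

Hence C_0 ≅ Z^6, C_1 ≅ Z^12, C_2 ≅ Z^6.

The boundary map ∂_1: C_1 → C_0 is given by ∂[p,q] = [q] − [p]. For instance
  ∂[1,4] = [4] − [1].
The resulting 6×12 matrix has rank 5, and its Smith normal form has invariant factors (1,1,1,1,1).

The boundary map ∂_2: C_2 → C_1 maps a triangle to the signed sum of its edges. For instance
  ∂[1,4,5] = [4,5] − [1,5] + [1,4],
  ∂[0,3,5] = [3,5] − [0,5] + [0,3].
As a 12×6 matrix over Z this has rank 6, with invariant factors (1,1,1,1,1,1).

Computing H_k = (kernel of ∂_k) / (image of ∂_{k+1}):

  H_2: rank ker ∂_2 − rank ∂_3 = (6 − 6) − 0 = 0, and there is no ∂_3, so H_2 = 0.

H_2 = 0.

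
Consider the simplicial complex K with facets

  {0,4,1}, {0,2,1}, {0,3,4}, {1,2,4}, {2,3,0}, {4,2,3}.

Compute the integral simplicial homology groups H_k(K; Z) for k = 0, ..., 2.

H_0 = Z,  H_1 = 0,  H_2 = Z.

K has 5 vertices, 9 edges, 6 triangles.
rank ∂_0 = 0, rank ∂_1 = 4 ⇒ b_0 = 5 − 0 − 4 = 1; all invariant factors of ∂_1 are 1 so no torsion. So H_0 = Z.
rank ∂_1 = 4, rank ∂_2 = 5 ⇒ b_1 = 9 − 4 − 5 = 0; all invariant factors of ∂_2 are 1 so no torsion. So H_1 = 0.
rank ∂_2 = 5, rank ∂_3 = 0 ⇒ b_2 = 6 − 5 − 0 = 1. So H_2 = Z.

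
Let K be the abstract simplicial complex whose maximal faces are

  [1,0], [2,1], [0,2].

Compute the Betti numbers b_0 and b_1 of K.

Take the total order 0 < 1 < 2 on the vertex set. Then K (dimension 1) consists of the simplices:

  0-simplices (3): [0], [1], [2]
  1-simplices (3): [0,1], [0,2], [1,2]

so the chain groups are C_0 ≅ Z^3, C_1 ≅ Z^3.

The boundary map ∂_1: C_1 → C_0 maps an edge to its endpoints' difference, ∂[p,q] = q − p. For instance
  ∂[0,1] = [1] − [0].
As a 3×3 matrix over Z this has rank 2, with invariant factors (1,1).

Now H_k = ker ∂_k / im ∂_{k+1}, so:

  H_0: rank C_0 − rank ∂_1 = 3 − 2 = 1, and the invariant factors of ∂_1 are all 1, so H_0 = Z.
  H_1: rank ker ∂_1 − rank ∂_2 = (3 − 2) − 0 = 1, and there is no ∂_2, so H_1 = Z.

As a check, the Euler characteristic is 3 − 3 = 0, which agrees with 1 − 1 = 0.
(K is a triangulation of the circle S^1.)

Hence the Betti numbers are b_0 = 1, b_1 = 1.

b_0 = 1, b_1 = 1.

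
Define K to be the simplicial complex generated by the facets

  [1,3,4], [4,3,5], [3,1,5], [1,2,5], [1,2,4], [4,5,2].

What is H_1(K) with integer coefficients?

Order the vertices as 1 < 2 < 3 < 4 < 5. Listing each simplex with vertices in this order, K has dimension 2 with simplices:

  0-simplices (5): [1], [2], [3], [4], [5]
  1-simplices (9): [1,2], [1,3], [1,4], [1,5], [2,4], [2,5], [3,4], [3,5], [4,5]
  2-simplices (6): [1,2,4], [1,2,5], [1,3,4], [1,3,5], [2,4,5], [3,4,5]

so the chain groups are C_0 ≅ Z^5, C_1 ≅ Z^9, C_2 ≅ Z^6.

Boundary ∂_1: C_1 → C_0 maps an edge to its endpoints' difference, ∂[p,q] = q − p.
The 5×9 boundary matrix has rank 4 and Smith normal form diag(1,1,1,1).

∂_2: C_2 → C_1 sends each 2-simplex [p,q,r] to [q,r] − [p,r] + [p,q]. For instance
  ∂[2,4,5] = [4,5] − [2,5] + [2,4],
  ∂[1,2,5] = [2,5] − [1,5] + [1,2].
The resulting 9×6 matrix has rank 5, and its Smith normal form has invariant factors (1,1,1,1,1).

Now H_k = ker ∂_k / im ∂_{k+1}, so:

  H_1: rank ker ∂_1 − rank ∂_2 = (9 − 4) − 5 = 0, and the invariant factors of ∂_2 are all 1, so H_1 = 0.

H_1 ≅ 0.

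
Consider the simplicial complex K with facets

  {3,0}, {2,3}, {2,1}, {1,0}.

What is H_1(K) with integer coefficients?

Fix the vertex order 0 < 1 < 2 < 3 and write every simplex with vertices in increasing order. Then dim K = 1 and the simplices of K are:

  0-simplices (4): [0], [1], [2], [3]
  1-simplices (4): [0,1], [0,3], [1,2], [2,3]

so the chain groups are C_0 ≅ Z^4, C_1 ≅ Z^4.

The boundary map ∂_1: C_1 → C_0 maps an edge to its endpoints' difference, ∂[p,q] = q − p. For instance
  ∂[2,3] = [3] − [2].
The resulting 4×4 matrix has rank 3, and its Smith normal form has invariant factors (1,1,1).

Computing H_k = (kernel of ∂_k) / (image of ∂_{k+1}):

  H_1: rank ker ∂_1 − rank ∂_2 = (4 − 3) − 0 = 1, and there is no ∂_2, so H_1 = Z.

H_1 ≅ Z.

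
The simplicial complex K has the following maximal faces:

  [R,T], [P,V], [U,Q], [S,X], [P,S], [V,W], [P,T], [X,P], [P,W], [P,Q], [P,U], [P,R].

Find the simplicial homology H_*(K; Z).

K has 9 vertices, 12 edges.
rank ∂_0 = 0, rank ∂_1 = 8 ⇒ b_0 = 9 − 0 − 8 = 1; all invariant factors of ∂_1 are 1 so no torsion. So H_0 ≅ Z.
rank ∂_1 = 8, rank ∂_2 = 0 ⇒ b_1 = 12 − 8 − 0 = 4. So H_1 ≅ Z^4.

H_0 = Z,  H_1 = Z^4.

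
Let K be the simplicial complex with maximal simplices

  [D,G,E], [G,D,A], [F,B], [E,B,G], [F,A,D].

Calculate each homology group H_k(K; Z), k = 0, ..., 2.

Take the total order A < B < D < E < F < G on the vertex set. Then K (dimension 2) consists of the simplices:

  0-simplices (6): A, B, D, E, F, G
  1-simplices (10): AD, AF, AG, BE, BF, BG, DE, DF, DG, EG
  2-simplices (4): ADF, ADG, BEG, DEG

giving chain groups C_0 ≅ Z^6, C_1 ≅ Z^10, C_2 ≅ Z^4.

∂_1: C_1 → C_0 is given by ∂[p,q] = [q] − [p]. For instance
  ∂BE = E − B.
The resulting 6×10 matrix has rank 5, and its Smith normal form has invariant factors (1,1,1,1,1).

∂_2: C_2 → C_1 maps a triangle to the signed sum of its edges. For instance
  ∂DEG = EG − DG + DE,
  ∂ADG = DG − AG + AD.
As a 10×4 matrix over Z this has rank 4, with invariant factors (1,1,1,1).

From H_k ≅ ker(∂_k) / im(∂_{k+1}) we obtain:

  H_0: rank C_0 − rank ∂_1 = 6 − 5 = 1, and the invariant factors of ∂_1 are all 1, so H_0 ≅ Z.
  H_1: rank ker ∂_1 − rank ∂_2 = (10 − 5) − 4 = 1, and the invariant factors of ∂_2 are all 1, so H_1 ≅ Z.
  H_2: rank ker ∂_2 − rank ∂_3 = (4 − 4) − 0 = 0, and there is no ∂_3, so H_2 ≅ 0.

H_0 ≅ Z,  H_1 ≅ Z,  H_2 = 0.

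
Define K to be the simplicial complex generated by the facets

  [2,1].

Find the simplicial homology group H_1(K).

We work with the vertex ordering 1 < 2. The simplices of K, each written with vertices in increasing order, are:

  0-simplices (2): [1], [2]
  1-simplices (1): [1,2]

Hence C_0 ≅ Z^2, C_1 ≅ Z^1.

The boundary map ∂_1: C_1 → C_0 maps an edge to its endpoints' difference, ∂[p,q] = q − p. For instance
  ∂[1,2] = [2] − [1].
As a 2×1 matrix over Z this has rank 1, with invariant factors (1).

From H_k ≅ ker(∂_k) / im(∂_{k+1}) we obtain:

  H_1: rank ker ∂_1 − rank ∂_2 = (1 − 1) − 0 = 0, and there is no ∂_2, so H_1 ≅ 0.

(K is a triangulation of the 1-simplex.)

H_1 = 0.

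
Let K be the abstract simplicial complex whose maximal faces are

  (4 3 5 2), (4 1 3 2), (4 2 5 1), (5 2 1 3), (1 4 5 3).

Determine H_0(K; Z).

H_0 ≅ Z.

We work with the vertex ordering 1 < 2 < 3 < 4 < 5. The simplices of K, each written with vertices in increasing order, are:

  0-simplices (5): [1], [2], [3], [4], [5]
  1-simplices (10): [1,2], [1,3], [1,4], [1,5], [2,3], [2,4], [2,5], [3,4], [3,5], [4,5]
  2-simplices (10): [1,2,3], [1,2,4], [1,2,5], [1,3,4], [1,3,5], [1,4,5], [2,3,4], [2,3,5], [2,4,5], [3,4,5]
  3-simplices (5): [1,2,3,4], [1,2,3,5], [1,2,4,5], [1,3,4,5], [2,3,4,5]

Hence C_0 ≅ Z^5, C_1 ≅ Z^10, C_2 ≅ Z^10, C_3 ≅ Z^5.

Boundary ∂_1: C_1 → C_0 sends each edge [p,q] (with p < q) to q − p. For instance
  ∂[4,5] = [5] − [4].
This gives a 5×10 integer matrix of rank 4; reducing to Smith normal form yields diagonal entries (1,1,1,1).

The boundary map ∂_2: C_2 → C_1 acts by ∂[p,q,r] = [q,r] − [p,r] + [p,q]. For instance
  ∂[1,2,3] = [2,3] − [1,3] + [1,2],
  ∂[1,3,4] = [3,4] − [1,4] + [1,3].
This gives a 10×10 integer matrix of rank 6; reducing to Smith normal form yields diagonal entries (1,1,1,1,1,1).

The boundary map ∂_3: C_3 → C_2 sends each 3-simplex σ to the alternating sum Σ_i (−1)^i (σ with its i-th vertex removed). For instance
  ∂[1,3,4,5] = [3,4,5] − [1,4,5] + [1,3,5] − [1,3,4],
  ∂[1,2,4,5] = [2,4,5] − [1,4,5] + [1,2,5] − [1,2,4].
This gives a 10×5 integer matrix of rank 4; reducing to Smith normal form yields diagonal entries (1,1,1,1).

Now H_k = ker ∂_k / im ∂_{k+1}, so:

  H_0: rank C_0 − rank ∂_1 = 5 − 4 = 1, and the invariant factors of ∂_1 are all 1, so H_0 = Z.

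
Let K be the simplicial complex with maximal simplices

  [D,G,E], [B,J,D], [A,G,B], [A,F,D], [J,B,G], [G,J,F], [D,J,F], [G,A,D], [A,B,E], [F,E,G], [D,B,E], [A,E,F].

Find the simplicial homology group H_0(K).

H_0 = Z.

K has 7 vertices, 18 edges, 12 triangles.
rank ∂_0 = 0, rank ∂_1 = 6 ⇒ b_0 = 7 − 0 − 6 = 1; all invariant factors of ∂_1 are 1 so no torsion. So H_0 = Z.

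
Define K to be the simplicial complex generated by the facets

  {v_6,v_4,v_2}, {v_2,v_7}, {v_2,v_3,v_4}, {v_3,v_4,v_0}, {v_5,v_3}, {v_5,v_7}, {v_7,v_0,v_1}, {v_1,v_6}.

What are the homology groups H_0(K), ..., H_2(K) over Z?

H_0 = Z,  H_1 = Z^3,  H_2 = 0.

K has 8 vertices, 14 edges, 4 triangles.
rank ∂_0 = 0, rank ∂_1 = 7 ⇒ b_0 = 8 − 0 − 7 = 1; all invariant factors of ∂_1 are 1 so no torsion. So H_0 = Z.
rank ∂_1 = 7, rank ∂_2 = 4 ⇒ b_1 = 14 − 7 − 4 = 3; all invariant factors of ∂_2 are 1 so no torsion. So H_1 = Z^3.
rank ∂_2 = 4, rank ∂_3 = 0 ⇒ b_2 = 4 − 4 − 0 = 0. So H_2 = 0.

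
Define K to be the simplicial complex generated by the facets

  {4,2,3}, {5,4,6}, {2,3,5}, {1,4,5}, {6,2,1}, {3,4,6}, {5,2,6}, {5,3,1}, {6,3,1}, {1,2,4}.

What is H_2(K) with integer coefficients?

H_2 = 0.

We work with the vertex ordering 1 < 2 < 3 < 4 < 5 < 6. The simplices of K, each written with vertices in increasing order, are:

  0-simplices (6): [1], [2], [3], [4], [5], [6]
  1-simplices (15): [1,2], [1,3], [1,4], [1,5], [1,6], [2,3], [2,4], [2,5], [2,6], [3,4], [3,5], [3,6], [4,5], [4,6], [5,6]
  2-simplices (10): [1,2,4], [1,2,6], [1,3,5], [1,3,6], [1,4,5], [2,3,4], [2,3,5], [2,5,6], [3,4,6], [4,5,6]

giving chain groups C_0 ≅ Z^6, C_1 ≅ Z^15, C_2 ≅ Z^10.

∂_1: C_1 → C_0 is given by ∂[p,q] = [q] − [p]. For instance
  ∂[1,3] = [3] − [1].
The 6×15 boundary matrix has rank 5 and Smith normal form diag(1,1,1,1,1).

∂_2: C_2 → C_1 maps a triangle to the signed sum of its edges. For instance
  ∂[1,4,5] = [4,5] − [1,5] + [1,4],
  ∂[1,2,4] = [2,4] − [1,4] + [1,2].
As a 15×10 matrix over Z this has rank 10, with invariant factors (1,1,1,1,1,1,1,1,1,2).

Reading off H_k = ker ∂_k / im ∂_{k+1}:

  H_2: rank ker ∂_2 − rank ∂_3 = (10 − 10) − 0 = 0, and there is no ∂_3, so H_2 ≅ 0.

(K is a triangulation of the real projective plane RP^2.)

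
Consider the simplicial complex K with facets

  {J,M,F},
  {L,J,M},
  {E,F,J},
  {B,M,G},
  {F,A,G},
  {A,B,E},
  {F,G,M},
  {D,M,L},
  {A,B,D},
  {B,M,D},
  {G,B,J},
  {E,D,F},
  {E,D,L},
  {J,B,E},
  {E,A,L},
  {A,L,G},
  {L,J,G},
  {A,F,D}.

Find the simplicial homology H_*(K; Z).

We work with the vertex ordering A < B < D < E < F < G < J < L < M. The simplices of K, each written with vertices in increasing order, are:

  0-simplices (9): A, B, D, E, F, G, J, L, M
  1-simplices (27): AB, AD, AE, AF, AG, AL, BD, BE, BG, BJ, BM, DE, DF, DL, DM, EF, EJ, EL, FG, FJ, FM, GJ, GL, GM, JL, JM, LM
  2-simplices (18): ABD, ABE, ADF, AEL, AFG, AGL, BDM, BEJ, BGJ, BGM, DEF, DEL, DLM, EFJ, FGM, FJM, GJL, JLM

giving chain groups C_0 ≅ Z^9, C_1 ≅ Z^27, C_2 ≅ Z^18.

Boundary ∂_1: C_1 → C_0 is given by ∂[p,q] = [q] − [p].
As a 9×27 matrix over Z this has rank 8, with invariant factors (1,1,1,1,1,1,1,1).

Boundary ∂_2: C_2 → C_1 sends each 2-simplex [p,q,r] to [q,r] − [p,r] + [p,q]. For instance
  ∂BEJ = EJ − BJ + BE,
  ∂ABD = BD − AD + AB.
The resulting 27×18 matrix has rank 18, and its Smith normal form has invariant factors (1,1,1,1,1,1,1,1,1,1,1,1,1,1,1,1,1,2).

Reading off H_k = ker ∂_k / im ∂_{k+1}:

  H_0: rank C_0 − rank ∂_1 = 9 − 8 = 1, and the invariant factors of ∂_1 are all 1, so H_0 = Z.
  H_1: rank ker ∂_1 − rank ∂_2 = (27 − 8) − 18 = 1, and ∂_2 has invariant factor 2 > 1, so H_1 = Z ⊕ Z/2.
  H_2: rank ker ∂_2 − rank ∂_3 = (18 − 18) − 0 = 0, and there is no ∂_3, so H_2 = 0.

H_0 ≅ Z,  H_1 ≅ Z ⊕ Z/2,  H_2 = 0.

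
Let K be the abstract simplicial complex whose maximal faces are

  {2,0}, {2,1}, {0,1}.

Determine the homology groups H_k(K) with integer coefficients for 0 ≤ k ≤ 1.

We work with the vertex ordering 0 < 1 < 2. The simplices of K, each written with vertices in increasing order, are:

  0-simplices (3): [0], [1], [2]
  1-simplices (3): [0,1], [0,2], [1,2]

Hence C_0 ≅ Z^3, C_1 ≅ Z^3.

∂_1: C_1 → C_0 maps an edge to its endpoints' difference, ∂[p,q] = q − p.
The resulting 3×3 matrix has rank 2, and its Smith normal form has invariant factors (1,1).

From H_k ≅ ker(∂_k) / im(∂_{k+1}) we obtain:

  H_0: rank C_0 − rank ∂_1 = 3 − 2 = 1, and the invariant factors of ∂_1 are all 1, so H_0 ≅ Z.
  H_1: rank ker ∂_1 − rank ∂_2 = (3 − 2) − 0 = 1, and there is no ∂_2, so H_1 ≅ Z.

H_0 = Z,  H_1 = Z.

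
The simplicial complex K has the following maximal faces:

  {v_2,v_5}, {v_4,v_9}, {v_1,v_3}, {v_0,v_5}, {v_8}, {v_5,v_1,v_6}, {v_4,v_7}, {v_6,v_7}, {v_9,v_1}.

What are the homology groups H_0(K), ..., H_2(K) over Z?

Fix the vertex order v_0 < v_1 < v_2 < v_3 < v_4 < v_5 < v_6 < v_7 < v_8 < v_9 and write every simplex with vertices in increasing order. Then dim K = 2 and the simplices of K are:

  0-simplices (10): [v_0], [v_1], [v_2], [v_3], [v_4], [v_5], [v_6], [v_7], [v_8], [v_9]
  1-simplices (10): [v_0,v_5], [v_1,v_3], [v_1,v_5], [v_1,v_6], [v_1,v_9], [v_2,v_5], [v_4,v_7], [v_4,v_9], [v_5,v_6], [v_6,v_7]
  2-simplices (1): [v_1,v_5,v_6]

so the chain groups are C_0 ≅ Z^10, C_1 ≅ Z^10, C_2 ≅ Z^1.

∂_1: C_1 → C_0 sends each edge [p,q] (with p < q) to q − p.
This gives a 10×10 integer matrix of rank 8; reducing to Smith normal form yields diagonal entries (1,1,1,1,1,1,1,1).

Boundary ∂_2: C_2 → C_1 sends each 2-simplex [p,q,r] to [q,r] − [p,r] + [p,q]. For instance
  ∂[v_1,v_5,v_6] = [v_5,v_6] − [v_1,v_6] + [v_1,v_5].
The resulting 10×1 matrix has rank 1, and its Smith normal form has invariant factors (1).

Reading off H_k = ker ∂_k / im ∂_{k+1}:

  H_0: rank C_0 − rank ∂_1 = 10 − 8 = 2, and the invariant factors of ∂_1 are all 1, so H_0 ≅ Z^2.
  H_1: rank ker ∂_1 − rank ∂_2 = (10 − 8) − 1 = 1, and the invariant factors of ∂_2 are all 1, so H_1 ≅ Z.
  H_2: rank ker ∂_2 − rank ∂_3 = (1 − 1) − 0 = 0, and there is no ∂_3, so H_2 ≅ 0.

H_0 = Z^2,  H_1 = Z,  H_2 = 0.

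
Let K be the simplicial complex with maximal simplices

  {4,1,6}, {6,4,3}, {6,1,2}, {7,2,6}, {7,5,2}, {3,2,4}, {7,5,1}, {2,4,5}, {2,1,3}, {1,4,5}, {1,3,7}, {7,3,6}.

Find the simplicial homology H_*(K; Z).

H_0 = Z,  H_1 = Z_2,  H_2 = 0.

K has 7 vertices, 18 edges, 12 triangles.
rank ∂_0 = 0, rank ∂_1 = 6 ⇒ b_0 = 7 − 0 − 6 = 1; all invariant factors of ∂_1 are 1 so no torsion. So H_0 ≅ Z.
rank ∂_1 = 6, rank ∂_2 = 12 ⇒ b_1 = 18 − 6 − 12 = 0; ∂_2 has invariant factor(s) [2] giving torsion. So H_1 ≅ Z_2.
rank ∂_2 = 12, rank ∂_3 = 0 ⇒ b_2 = 12 − 12 − 0 = 0. So H_2 ≅ 0.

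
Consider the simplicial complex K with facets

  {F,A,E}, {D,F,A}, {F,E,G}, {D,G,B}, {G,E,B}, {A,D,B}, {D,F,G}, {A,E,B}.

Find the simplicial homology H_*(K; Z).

H_0 ≅ Z,  H_1 = 0,  H_2 ≅ Z.

Fix the vertex order A < B < D < E < F < G and write every simplex with vertices in increasing order. Then dim K = 2 and the simplices of K are:

  0-simplices (6): A, B, D, E, F, G
  1-simplices (12): AB, AD, AE, AF, BD, BE, BG, DF, DG, EF, EG, FG
  2-simplices (8): ABD, ABE, ADF, AEF, BDG, BEG, DFG, EFG

so the chain groups are C_0 ≅ Z^6, C_1 ≅ Z^12, C_2 ≅ Z^8.

∂_1: C_1 → C_0 is given by ∂[p,q] = [q] − [p]. For instance
  ∂BD = D − B.
As a 6×12 matrix over Z this has rank 5, with invariant factors (1,1,1,1,1).

The boundary map ∂_2: C_2 → C_1 maps a triangle to the signed sum of its edges. For instance
  ∂BEG = EG − BG + BE,
  ∂ABD = BD − AD + AB.
The 12×8 boundary matrix has rank 7 and Smith normal form diag(1,1,1,1,1,1,1).

From H_k ≅ ker(∂_k) / im(∂_{k+1}) we obtain:

  H_0: rank C_0 − rank ∂_1 = 6 − 5 = 1, and the invariant factors of ∂_1 are all 1, so H_0 = Z.
  H_1: rank ker ∂_1 − rank ∂_2 = (12 − 5) − 7 = 0, and the invariant factors of ∂_2 are all 1, so H_1 = 0.
  H_2: rank ker ∂_2 − rank ∂_3 = (8 − 7) − 0 = 1, and there is no ∂_3, so H_2 = Z.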